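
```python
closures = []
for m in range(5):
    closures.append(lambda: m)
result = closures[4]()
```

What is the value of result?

Step 1: The loop creates 5 lambdas, all referencing the same variable m.
Step 2: After the loop, m = 4 (final value).
Step 3: closures[4]() looks up m at call time and finds 4. This is the late binding gotcha. result = 4

The answer is 4.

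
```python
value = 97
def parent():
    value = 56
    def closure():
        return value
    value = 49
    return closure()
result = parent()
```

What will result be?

Step 1: parent() sets value = 56, then later value = 49.
Step 2: closure() is called after value is reassigned to 49. Closures capture variables by reference, not by value.
Step 3: result = 49

The answer is 49.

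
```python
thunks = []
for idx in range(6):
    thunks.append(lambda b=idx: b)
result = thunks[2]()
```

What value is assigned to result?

Step 1: Default argument b=idx captures idx's value at each iteration.
Step 2: thunks[2] captured b = 2 when idx was 2.
Step 3: result = 2

The answer is 2.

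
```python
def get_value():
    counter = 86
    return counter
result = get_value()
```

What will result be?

Step 1: get_value() defines counter = 86 in its local scope.
Step 2: return counter finds the local variable counter = 86.
Step 3: result = 86

The answer is 86.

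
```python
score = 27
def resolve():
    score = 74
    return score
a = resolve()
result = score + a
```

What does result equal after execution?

Step 1: Global score = 27. resolve() returns local score = 74.
Step 2: a = 74. Global score still = 27.
Step 3: result = 27 + 74 = 101

The answer is 101.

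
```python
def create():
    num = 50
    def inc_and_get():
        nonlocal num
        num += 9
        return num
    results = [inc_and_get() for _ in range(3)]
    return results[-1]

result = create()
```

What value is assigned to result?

Step 1: num = 50.
Step 2: Three calls to inc_and_get(), each adding 9.
Step 3: Last value = 50 + 9 * 3 = 77

The answer is 77.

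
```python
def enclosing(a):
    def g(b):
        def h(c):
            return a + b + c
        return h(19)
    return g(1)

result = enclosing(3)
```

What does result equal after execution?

Step 1: a = 3, b = 1, c = 19 across three nested scopes.
Step 2: h() accesses all three via LEGB rule.
Step 3: result = 3 + 1 + 19 = 23

The answer is 23.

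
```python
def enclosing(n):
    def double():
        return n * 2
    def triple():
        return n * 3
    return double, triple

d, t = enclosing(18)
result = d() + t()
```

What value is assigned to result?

Step 1: Both closures capture the same n = 18.
Step 2: d() = 18 * 2 = 36, t() = 18 * 3 = 54.
Step 3: result = 36 + 54 = 90

The answer is 90.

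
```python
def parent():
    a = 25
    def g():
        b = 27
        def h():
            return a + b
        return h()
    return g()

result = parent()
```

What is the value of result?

Step 1: parent() defines a = 25. g() defines b = 27.
Step 2: h() accesses both from enclosing scopes: a = 25, b = 27.
Step 3: result = 25 + 27 = 52

The answer is 52.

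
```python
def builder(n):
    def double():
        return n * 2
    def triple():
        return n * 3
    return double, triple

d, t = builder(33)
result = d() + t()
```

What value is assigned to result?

Step 1: Both closures capture the same n = 33.
Step 2: d() = 33 * 2 = 66, t() = 33 * 3 = 99.
Step 3: result = 66 + 99 = 165

The answer is 165.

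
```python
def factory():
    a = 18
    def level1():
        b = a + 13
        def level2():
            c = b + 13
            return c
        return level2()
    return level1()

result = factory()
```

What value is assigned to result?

Step 1: a = 18. b = a + 13 = 31.
Step 2: c = b + 13 = 31 + 13 = 44.
Step 3: result = 44

The answer is 44.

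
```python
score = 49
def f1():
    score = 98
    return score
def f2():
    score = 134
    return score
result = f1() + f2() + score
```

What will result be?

Step 1: Each function shadows global score with its own local.
Step 2: f1() returns 98, f2() returns 134.
Step 3: Global score = 49 is unchanged. result = 98 + 134 + 49 = 281

The answer is 281.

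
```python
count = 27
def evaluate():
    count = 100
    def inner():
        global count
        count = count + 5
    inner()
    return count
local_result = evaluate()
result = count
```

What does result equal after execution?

Step 1: Global count = 27. evaluate() creates local count = 100.
Step 2: inner() declares global count and adds 5: global count = 27 + 5 = 32.
Step 3: evaluate() returns its local count = 100 (unaffected by inner).
Step 4: result = global count = 32

The answer is 32.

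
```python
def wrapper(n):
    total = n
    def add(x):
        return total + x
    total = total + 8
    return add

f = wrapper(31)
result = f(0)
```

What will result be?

Step 1: wrapper(31) sets total = 31, then total = 31 + 8 = 39.
Step 2: Closures capture by reference, so add sees total = 39.
Step 3: f(0) returns 39 + 0 = 39

The answer is 39.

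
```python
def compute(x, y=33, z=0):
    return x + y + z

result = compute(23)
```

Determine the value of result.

Step 1: compute(23) uses defaults y = 33, z = 0.
Step 2: Returns 23 + 33 + 0 = 56.
Step 3: result = 56

The answer is 56.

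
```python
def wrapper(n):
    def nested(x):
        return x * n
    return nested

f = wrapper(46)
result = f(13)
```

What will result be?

Step 1: wrapper(46) creates a closure capturing n = 46.
Step 2: f(13) computes 13 * 46 = 598.
Step 3: result = 598

The answer is 598.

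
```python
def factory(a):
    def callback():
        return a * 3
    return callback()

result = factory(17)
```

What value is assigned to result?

Step 1: factory(17) binds parameter a = 17.
Step 2: callback() accesses a = 17 from enclosing scope.
Step 3: result = 17 * 3 = 51

The answer is 51.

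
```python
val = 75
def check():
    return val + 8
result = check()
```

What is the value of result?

Step 1: val = 75 is defined globally.
Step 2: check() looks up val from global scope = 75, then computes 75 + 8 = 83.
Step 3: result = 83

The answer is 83.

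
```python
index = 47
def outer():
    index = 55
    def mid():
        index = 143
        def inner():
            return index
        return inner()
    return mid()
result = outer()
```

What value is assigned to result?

Step 1: Three levels of shadowing: global 47, outer 55, mid 143.
Step 2: inner() finds index = 143 in enclosing mid() scope.
Step 3: result = 143

The answer is 143.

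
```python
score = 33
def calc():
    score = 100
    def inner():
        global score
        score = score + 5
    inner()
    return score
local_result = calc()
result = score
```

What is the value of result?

Step 1: Global score = 33. calc() creates local score = 100.
Step 2: inner() declares global score and adds 5: global score = 33 + 5 = 38.
Step 3: calc() returns its local score = 100 (unaffected by inner).
Step 4: result = global score = 38

The answer is 38.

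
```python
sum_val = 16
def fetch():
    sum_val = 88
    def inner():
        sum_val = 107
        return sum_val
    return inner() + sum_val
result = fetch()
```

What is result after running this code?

Step 1: fetch() has local sum_val = 88. inner() has local sum_val = 107.
Step 2: inner() returns its local sum_val = 107.
Step 3: fetch() returns 107 + its own sum_val (88) = 195

The answer is 195.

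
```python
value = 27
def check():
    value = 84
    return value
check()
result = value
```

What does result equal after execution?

Step 1: Global value = 27.
Step 2: check() creates local value = 84 (shadow, not modification).
Step 3: After check() returns, global value is unchanged. result = 27

The answer is 27.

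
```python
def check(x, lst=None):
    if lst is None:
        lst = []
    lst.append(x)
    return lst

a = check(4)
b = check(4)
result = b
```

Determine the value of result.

Step 1: None default with guard creates a NEW list each call.
Step 2: a = [4] (fresh list). b = [4] (another fresh list).
Step 3: result = [4] (this is the fix for mutable default)

The answer is [4].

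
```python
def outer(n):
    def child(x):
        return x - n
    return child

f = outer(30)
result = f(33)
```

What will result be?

Step 1: outer(30) creates a closure capturing n = 30.
Step 2: f(33) computes 33 - 30 = 3.
Step 3: result = 3

The answer is 3.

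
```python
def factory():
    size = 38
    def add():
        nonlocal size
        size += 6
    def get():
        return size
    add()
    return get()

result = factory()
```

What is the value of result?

Step 1: size = 38. add() modifies it via nonlocal, get() reads it.
Step 2: add() makes size = 38 + 6 = 44.
Step 3: get() returns 44. result = 44

The answer is 44.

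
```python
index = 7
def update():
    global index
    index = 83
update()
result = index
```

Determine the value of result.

Step 1: index = 7 globally.
Step 2: update() declares global index and sets it to 83.
Step 3: After update(), global index = 83. result = 83

The answer is 83.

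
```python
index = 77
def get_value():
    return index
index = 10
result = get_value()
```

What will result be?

Step 1: index is first set to 77, then reassigned to 10.
Step 2: get_value() is called after the reassignment, so it looks up the current global index = 10.
Step 3: result = 10

The answer is 10.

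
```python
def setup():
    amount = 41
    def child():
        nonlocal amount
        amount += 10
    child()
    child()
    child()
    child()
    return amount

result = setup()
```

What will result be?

Step 1: amount starts at 41.
Step 2: child() is called 4 times, each adding 10.
Step 3: amount = 41 + 10 * 4 = 81

The answer is 81.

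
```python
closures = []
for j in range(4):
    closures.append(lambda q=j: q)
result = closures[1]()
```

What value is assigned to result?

Step 1: Default argument q=j captures j's value at each iteration.
Step 2: closures[1] captured q = 1 when j was 1.
Step 3: result = 1

The answer is 1.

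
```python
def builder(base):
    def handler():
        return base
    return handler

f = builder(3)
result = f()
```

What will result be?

Step 1: builder(3) creates closure capturing base = 3.
Step 2: f() returns the captured base = 3.
Step 3: result = 3

The answer is 3.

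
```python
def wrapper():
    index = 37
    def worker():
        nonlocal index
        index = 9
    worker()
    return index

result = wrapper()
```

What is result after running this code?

Step 1: wrapper() sets index = 37.
Step 2: worker() uses nonlocal to reassign index = 9.
Step 3: result = 9

The answer is 9.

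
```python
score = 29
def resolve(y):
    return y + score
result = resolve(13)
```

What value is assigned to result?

Step 1: score = 29 is defined globally.
Step 2: resolve(13) uses parameter y = 13 and looks up score from global scope = 29.
Step 3: result = 13 + 29 = 42

The answer is 42.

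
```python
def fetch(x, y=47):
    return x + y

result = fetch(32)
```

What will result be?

Step 1: fetch(32) uses default y = 47.
Step 2: Returns 32 + 47 = 79.
Step 3: result = 79

The answer is 79.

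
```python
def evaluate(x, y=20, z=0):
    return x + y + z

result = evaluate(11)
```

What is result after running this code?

Step 1: evaluate(11) uses defaults y = 20, z = 0.
Step 2: Returns 11 + 20 + 0 = 31.
Step 3: result = 31

The answer is 31.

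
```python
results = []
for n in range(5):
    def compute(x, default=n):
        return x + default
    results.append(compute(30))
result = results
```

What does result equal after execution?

Step 1: Default argument default=n is evaluated at function definition time.
Step 2: Each iteration creates compute with default = current n value.
Step 3: compute(30) returns 30 + default. results = [30, 31, 32, 33, 34]

The answer is [30, 31, 32, 33, 34].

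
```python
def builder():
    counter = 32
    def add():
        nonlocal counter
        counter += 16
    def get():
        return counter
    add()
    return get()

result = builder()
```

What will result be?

Step 1: counter = 32. add() modifies it via nonlocal, get() reads it.
Step 2: add() makes counter = 32 + 16 = 48.
Step 3: get() returns 48. result = 48

The answer is 48.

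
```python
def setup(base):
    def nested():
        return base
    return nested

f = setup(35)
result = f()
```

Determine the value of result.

Step 1: setup(35) creates closure capturing base = 35.
Step 2: f() returns the captured base = 35.
Step 3: result = 35

The answer is 35.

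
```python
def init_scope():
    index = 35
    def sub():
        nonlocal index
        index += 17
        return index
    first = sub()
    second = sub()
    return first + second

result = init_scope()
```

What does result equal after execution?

Step 1: index starts at 35.
Step 2: First call: index = 35 + 17 = 52, returns 52.
Step 3: Second call: index = 52 + 17 = 69, returns 69.
Step 4: result = 52 + 69 = 121

The answer is 121.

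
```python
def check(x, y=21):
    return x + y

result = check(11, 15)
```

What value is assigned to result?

Step 1: check(11, 15) overrides default y with 15.
Step 2: Returns 11 + 15 = 26.
Step 3: result = 26

The answer is 26.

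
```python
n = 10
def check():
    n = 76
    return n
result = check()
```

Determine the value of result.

Step 1: Global n = 10.
Step 2: check() creates local n = 76, shadowing the global.
Step 3: Returns local n = 76. result = 76

The answer is 76.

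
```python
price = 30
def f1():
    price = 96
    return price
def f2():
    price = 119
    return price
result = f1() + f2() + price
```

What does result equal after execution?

Step 1: Each function shadows global price with its own local.
Step 2: f1() returns 96, f2() returns 119.
Step 3: Global price = 30 is unchanged. result = 96 + 119 + 30 = 245

The answer is 245.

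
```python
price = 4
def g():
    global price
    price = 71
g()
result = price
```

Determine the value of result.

Step 1: price = 4 globally.
Step 2: g() declares global price and sets it to 71.
Step 3: After g(), global price = 71. result = 71

The answer is 71.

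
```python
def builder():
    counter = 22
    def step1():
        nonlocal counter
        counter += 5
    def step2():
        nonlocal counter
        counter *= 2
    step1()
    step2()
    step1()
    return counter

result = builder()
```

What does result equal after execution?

Step 1: counter = 22.
Step 2: step1(): counter = 22 + 5 = 27.
Step 3: step2(): counter = 27 * 2 = 54.
Step 4: step1(): counter = 54 + 5 = 59. result = 59

The answer is 59.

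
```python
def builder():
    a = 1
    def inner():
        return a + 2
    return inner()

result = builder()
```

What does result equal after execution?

Step 1: builder() defines a = 1.
Step 2: inner() reads a = 1 from enclosing scope, returns 1 + 2 = 3.
Step 3: result = 3

The answer is 3.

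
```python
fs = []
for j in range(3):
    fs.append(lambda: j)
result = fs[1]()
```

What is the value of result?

Step 1: The loop creates 3 lambdas, all referencing the same variable j.
Step 2: After the loop, j = 2 (final value).
Step 3: fs[1]() looks up j at call time and finds 2. This is the late binding gotcha. result = 2

The answer is 2.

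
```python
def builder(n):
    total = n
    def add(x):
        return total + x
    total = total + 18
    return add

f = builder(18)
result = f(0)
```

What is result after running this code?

Step 1: builder(18) sets total = 18, then total = 18 + 18 = 36.
Step 2: Closures capture by reference, so add sees total = 36.
Step 3: f(0) returns 36 + 0 = 36

The answer is 36.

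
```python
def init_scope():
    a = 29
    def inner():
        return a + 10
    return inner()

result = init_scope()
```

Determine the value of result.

Step 1: init_scope() defines a = 29.
Step 2: inner() reads a = 29 from enclosing scope, returns 29 + 10 = 39.
Step 3: result = 39

The answer is 39.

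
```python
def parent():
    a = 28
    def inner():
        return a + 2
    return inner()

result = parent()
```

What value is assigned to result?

Step 1: parent() defines a = 28.
Step 2: inner() reads a = 28 from enclosing scope, returns 28 + 2 = 30.
Step 3: result = 30

The answer is 30.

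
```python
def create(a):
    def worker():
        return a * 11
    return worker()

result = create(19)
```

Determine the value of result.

Step 1: create(19) binds parameter a = 19.
Step 2: worker() accesses a = 19 from enclosing scope.
Step 3: result = 19 * 11 = 209

The answer is 209.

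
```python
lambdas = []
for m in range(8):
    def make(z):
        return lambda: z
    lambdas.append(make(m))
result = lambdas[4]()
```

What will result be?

Step 1: make(m) creates a new scope capturing z = m at call time.
Step 2: lambdas[4] = make(4), so its lambda captures z = 4.
Step 3: result = 4 (closure factory fixes late binding)

The answer is 4.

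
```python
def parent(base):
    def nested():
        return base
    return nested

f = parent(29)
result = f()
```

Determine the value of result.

Step 1: parent(29) creates closure capturing base = 29.
Step 2: f() returns the captured base = 29.
Step 3: result = 29

The answer is 29.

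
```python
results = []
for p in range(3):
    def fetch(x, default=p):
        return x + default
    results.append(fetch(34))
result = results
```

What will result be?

Step 1: Default argument default=p is evaluated at function definition time.
Step 2: Each iteration creates fetch with default = current p value.
Step 3: fetch(34) returns 34 + default. results = [34, 35, 36]

The answer is [34, 35, 36].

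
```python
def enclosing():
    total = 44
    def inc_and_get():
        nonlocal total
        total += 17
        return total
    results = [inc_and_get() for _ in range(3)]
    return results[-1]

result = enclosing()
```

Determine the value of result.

Step 1: total = 44.
Step 2: Three calls to inc_and_get(), each adding 17.
Step 3: Last value = 44 + 17 * 3 = 95

The answer is 95.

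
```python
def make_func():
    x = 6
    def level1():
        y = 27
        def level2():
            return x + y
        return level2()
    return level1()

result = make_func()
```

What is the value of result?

Step 1: x = 6 in make_func. y = 27 in level1.
Step 2: level2() reads x = 6 and y = 27 from enclosing scopes.
Step 3: result = 6 + 27 = 33

The answer is 33.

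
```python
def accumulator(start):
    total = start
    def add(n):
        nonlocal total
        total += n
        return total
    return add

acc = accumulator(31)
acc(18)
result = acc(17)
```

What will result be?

Step 1: accumulator(31) creates closure with total = 31.
Step 2: First acc(18): total = 31 + 18 = 49.
Step 3: Second acc(17): total = 49 + 17 = 66. result = 66

The answer is 66.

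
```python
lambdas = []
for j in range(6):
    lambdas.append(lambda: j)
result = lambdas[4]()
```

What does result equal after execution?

Step 1: The loop creates 6 lambdas, all referencing the same variable j.
Step 2: After the loop, j = 5 (final value).
Step 3: lambdas[4]() looks up j at call time and finds 5. This is the late binding gotcha. result = 5

The answer is 5.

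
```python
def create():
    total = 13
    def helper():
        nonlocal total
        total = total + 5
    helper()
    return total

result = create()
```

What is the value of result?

Step 1: create() sets total = 13.
Step 2: helper() uses nonlocal to modify total in create's scope: total = 13 + 5 = 18.
Step 3: create() returns the modified total = 18

The answer is 18.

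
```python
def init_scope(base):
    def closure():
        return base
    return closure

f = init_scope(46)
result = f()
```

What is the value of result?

Step 1: init_scope(46) creates closure capturing base = 46.
Step 2: f() returns the captured base = 46.
Step 3: result = 46

The answer is 46.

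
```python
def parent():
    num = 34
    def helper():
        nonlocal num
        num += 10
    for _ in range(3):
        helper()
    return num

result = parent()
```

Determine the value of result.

Step 1: num = 34.
Step 2: helper() is called 3 times in a loop, each adding 10 via nonlocal.
Step 3: num = 34 + 10 * 3 = 64

The answer is 64.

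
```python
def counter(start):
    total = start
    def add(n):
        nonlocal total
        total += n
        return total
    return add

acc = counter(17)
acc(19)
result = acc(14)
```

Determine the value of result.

Step 1: counter(17) creates closure with total = 17.
Step 2: First acc(19): total = 17 + 19 = 36.
Step 3: Second acc(14): total = 36 + 14 = 50. result = 50

The answer is 50.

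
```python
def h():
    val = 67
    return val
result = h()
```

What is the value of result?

Step 1: h() defines val = 67 in its local scope.
Step 2: return val finds the local variable val = 67.
Step 3: result = 67

The answer is 67.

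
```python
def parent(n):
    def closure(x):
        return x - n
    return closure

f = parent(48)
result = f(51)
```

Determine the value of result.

Step 1: parent(48) creates a closure capturing n = 48.
Step 2: f(51) computes 51 - 48 = 3.
Step 3: result = 3

The answer is 3.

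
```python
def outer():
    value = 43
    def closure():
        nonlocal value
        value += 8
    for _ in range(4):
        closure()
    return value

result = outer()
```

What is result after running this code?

Step 1: value = 43.
Step 2: closure() is called 4 times in a loop, each adding 8 via nonlocal.
Step 3: value = 43 + 8 * 4 = 75

The answer is 75.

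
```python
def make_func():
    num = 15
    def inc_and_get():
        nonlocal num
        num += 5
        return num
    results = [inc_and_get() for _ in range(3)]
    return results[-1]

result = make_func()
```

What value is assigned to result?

Step 1: num = 15.
Step 2: Three calls to inc_and_get(), each adding 5.
Step 3: Last value = 15 + 5 * 3 = 30

The answer is 30.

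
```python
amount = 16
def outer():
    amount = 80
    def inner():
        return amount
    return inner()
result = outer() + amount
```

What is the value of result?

Step 1: Global amount = 16. outer() shadows with amount = 80.
Step 2: inner() returns enclosing amount = 80. outer() = 80.
Step 3: result = 80 + global amount (16) = 96

The answer is 96.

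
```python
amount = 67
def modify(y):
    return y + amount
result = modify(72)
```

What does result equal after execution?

Step 1: amount = 67 is defined globally.
Step 2: modify(72) uses parameter y = 72 and looks up amount from global scope = 67.
Step 3: result = 72 + 67 = 139

The answer is 139.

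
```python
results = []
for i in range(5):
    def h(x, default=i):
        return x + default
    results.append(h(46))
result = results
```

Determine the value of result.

Step 1: Default argument default=i is evaluated at function definition time.
Step 2: Each iteration creates h with default = current i value.
Step 3: h(46) returns 46 + default. results = [46, 47, 48, 49, 50]

The answer is [46, 47, 48, 49, 50].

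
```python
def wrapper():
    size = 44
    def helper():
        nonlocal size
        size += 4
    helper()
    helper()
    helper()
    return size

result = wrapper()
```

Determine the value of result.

Step 1: size starts at 44.
Step 2: helper() is called 3 times, each adding 4.
Step 3: size = 44 + 4 * 3 = 56

The answer is 56.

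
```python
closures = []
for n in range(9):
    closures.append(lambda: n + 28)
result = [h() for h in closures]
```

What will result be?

Step 1: All lambdas capture n by reference. After the loop, n = 8.
Step 2: Each call returns 8 + 28 = 36.
Step 3: result = [36, 36, 36, 36, 36, 36, 36, 36, 36]

The answer is [36, 36, 36, 36, 36, 36, 36, 36, 36].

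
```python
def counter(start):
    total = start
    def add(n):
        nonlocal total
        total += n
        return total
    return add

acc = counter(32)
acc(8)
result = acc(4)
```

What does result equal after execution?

Step 1: counter(32) creates closure with total = 32.
Step 2: First acc(8): total = 32 + 8 = 40.
Step 3: Second acc(4): total = 40 + 4 = 44. result = 44

The answer is 44.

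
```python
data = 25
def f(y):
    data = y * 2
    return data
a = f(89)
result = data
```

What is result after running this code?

Step 1: Global data = 25.
Step 2: f(89) creates local data = 89 * 2 = 178.
Step 3: Global data unchanged because no global keyword. result = 25

The answer is 25.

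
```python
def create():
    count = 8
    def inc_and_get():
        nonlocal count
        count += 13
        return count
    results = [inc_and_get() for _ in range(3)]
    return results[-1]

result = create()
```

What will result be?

Step 1: count = 8.
Step 2: Three calls to inc_and_get(), each adding 13.
Step 3: Last value = 8 + 13 * 3 = 47

The answer is 47.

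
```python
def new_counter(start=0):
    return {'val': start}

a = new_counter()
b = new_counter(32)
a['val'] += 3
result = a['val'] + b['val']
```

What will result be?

Step 1: new_counter() returns a new dict each call (immutable default 0).
Step 2: a = {'val': 0}, b = {'val': 32}.
Step 3: a['val'] += 3 = 3. result = 3 + 32 = 35

The answer is 35.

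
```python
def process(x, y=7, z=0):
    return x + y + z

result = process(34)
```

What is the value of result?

Step 1: process(34) uses defaults y = 7, z = 0.
Step 2: Returns 34 + 7 + 0 = 41.
Step 3: result = 41

The answer is 41.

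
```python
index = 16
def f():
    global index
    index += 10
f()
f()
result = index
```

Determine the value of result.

Step 1: index = 16.
Step 2: First f(): index = 16 + 10 = 26.
Step 3: Second f(): index = 26 + 10 = 36. result = 36

The answer is 36.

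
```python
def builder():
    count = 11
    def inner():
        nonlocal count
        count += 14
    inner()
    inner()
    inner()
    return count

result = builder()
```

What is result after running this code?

Step 1: count starts at 11.
Step 2: inner() is called 3 times, each adding 14.
Step 3: count = 11 + 14 * 3 = 53

The answer is 53.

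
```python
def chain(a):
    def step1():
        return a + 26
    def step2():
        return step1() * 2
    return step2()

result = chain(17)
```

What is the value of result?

Step 1: chain(17) captures a = 17.
Step 2: step2() calls step1() which returns 17 + 26 = 43.
Step 3: step2() returns 43 * 2 = 86

The answer is 86.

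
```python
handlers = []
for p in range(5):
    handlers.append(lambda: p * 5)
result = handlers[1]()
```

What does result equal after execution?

Step 1: All lambdas reference the same variable p (late binding).
Step 2: After the loop, p = 4. Every lambda returns p * 5.
Step 3: handlers[1]() = 4 * 5 = 20

The answer is 20.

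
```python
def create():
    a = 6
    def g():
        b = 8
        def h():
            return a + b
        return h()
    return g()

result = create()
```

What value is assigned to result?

Step 1: create() defines a = 6. g() defines b = 8.
Step 2: h() accesses both from enclosing scopes: a = 6, b = 8.
Step 3: result = 6 + 8 = 14

The answer is 14.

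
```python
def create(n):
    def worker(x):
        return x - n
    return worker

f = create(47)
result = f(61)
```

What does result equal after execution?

Step 1: create(47) creates a closure capturing n = 47.
Step 2: f(61) computes 61 - 47 = 14.
Step 3: result = 14

The answer is 14.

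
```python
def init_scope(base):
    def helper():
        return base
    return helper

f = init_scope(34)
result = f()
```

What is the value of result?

Step 1: init_scope(34) creates closure capturing base = 34.
Step 2: f() returns the captured base = 34.
Step 3: result = 34

The answer is 34.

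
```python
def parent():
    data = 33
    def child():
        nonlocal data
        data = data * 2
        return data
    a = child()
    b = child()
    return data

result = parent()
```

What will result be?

Step 1: data starts at 33.
Step 2: First child(): data = 33 * 2 = 66.
Step 3: Second child(): data = 66 * 2 = 132.
Step 4: result = 132

The answer is 132.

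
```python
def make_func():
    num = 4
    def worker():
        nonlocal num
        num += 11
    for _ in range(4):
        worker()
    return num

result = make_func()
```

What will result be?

Step 1: num = 4.
Step 2: worker() is called 4 times in a loop, each adding 11 via nonlocal.
Step 3: num = 4 + 11 * 4 = 48

The answer is 48.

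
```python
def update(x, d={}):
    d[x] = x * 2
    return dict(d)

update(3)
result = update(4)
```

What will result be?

Step 1: Mutable default dict is shared across calls.
Step 2: First call adds 3: 6. Second call adds 4: 8.
Step 3: result = {3: 6, 4: 8}

The answer is {3: 6, 4: 8}.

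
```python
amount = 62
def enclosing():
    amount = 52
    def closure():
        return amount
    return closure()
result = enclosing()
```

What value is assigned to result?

Step 1: amount = 62 globally, but enclosing() defines amount = 52 locally.
Step 2: closure() looks up amount. Not in local scope, so checks enclosing scope (enclosing) and finds amount = 52.
Step 3: result = 52

The answer is 52.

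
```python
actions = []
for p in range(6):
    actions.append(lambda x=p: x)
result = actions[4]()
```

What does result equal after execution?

Step 1: Default argument x=p captures p's value at each iteration.
Step 2: actions[4] captured x = 4 when p was 4.
Step 3: result = 4

The answer is 4.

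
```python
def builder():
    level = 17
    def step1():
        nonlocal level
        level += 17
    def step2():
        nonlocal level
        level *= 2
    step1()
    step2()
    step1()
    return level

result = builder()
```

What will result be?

Step 1: level = 17.
Step 2: step1(): level = 17 + 17 = 34.
Step 3: step2(): level = 34 * 2 = 68.
Step 4: step1(): level = 68 + 17 = 85. result = 85

The answer is 85.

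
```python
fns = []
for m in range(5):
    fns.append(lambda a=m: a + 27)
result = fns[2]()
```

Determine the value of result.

Step 1: Default argument a=m captures m's value at definition time.
Step 2: fns[2] was defined when m = 2, so a defaults to 2.
Step 3: result = 2 + 27 = 29 (default arg fixes the late binding issue)

The answer is 29.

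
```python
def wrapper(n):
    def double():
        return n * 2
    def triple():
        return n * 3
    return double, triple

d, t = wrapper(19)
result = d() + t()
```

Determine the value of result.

Step 1: Both closures capture the same n = 19.
Step 2: d() = 19 * 2 = 38, t() = 19 * 3 = 57.
Step 3: result = 38 + 57 = 95

The answer is 95.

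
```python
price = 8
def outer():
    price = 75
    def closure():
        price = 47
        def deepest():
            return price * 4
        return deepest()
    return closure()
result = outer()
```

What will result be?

Step 1: deepest() looks up price through LEGB: not local, finds price = 47 in enclosing closure().
Step 2: Returns 47 * 4 = 188.
Step 3: result = 188

The answer is 188.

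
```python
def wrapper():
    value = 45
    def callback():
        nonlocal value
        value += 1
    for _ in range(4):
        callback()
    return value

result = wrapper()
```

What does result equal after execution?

Step 1: value = 45.
Step 2: callback() is called 4 times in a loop, each adding 1 via nonlocal.
Step 3: value = 45 + 1 * 4 = 49

The answer is 49.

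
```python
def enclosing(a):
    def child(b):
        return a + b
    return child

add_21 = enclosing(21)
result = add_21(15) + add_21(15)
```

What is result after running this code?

Step 1: add_21 captures a = 21.
Step 2: add_21(15) = 21 + 15 = 36, called twice.
Step 3: result = 36 + 36 = 72

The answer is 72.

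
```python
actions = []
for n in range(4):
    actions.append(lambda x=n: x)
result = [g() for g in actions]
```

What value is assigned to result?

Step 1: Default arg x=n captures n at each iteration.
Step 2: Each lambda has its own default: 0, 1, ..., 3.
Step 3: result = [0, 1, 2, 3]

The answer is [0, 1, 2, 3].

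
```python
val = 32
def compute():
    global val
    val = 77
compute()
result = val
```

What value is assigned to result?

Step 1: val = 32 globally.
Step 2: compute() declares global val and sets it to 77.
Step 3: After compute(), global val = 77. result = 77

The answer is 77.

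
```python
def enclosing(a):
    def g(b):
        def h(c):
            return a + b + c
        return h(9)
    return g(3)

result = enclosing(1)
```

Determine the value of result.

Step 1: a = 1, b = 3, c = 9 across three nested scopes.
Step 2: h() accesses all three via LEGB rule.
Step 3: result = 1 + 3 + 9 = 13

The answer is 13.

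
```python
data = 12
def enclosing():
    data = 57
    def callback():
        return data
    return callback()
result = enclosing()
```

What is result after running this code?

Step 1: data = 12 globally, but enclosing() defines data = 57 locally.
Step 2: callback() looks up data. Not in local scope, so checks enclosing scope (enclosing) and finds data = 57.
Step 3: result = 57

The answer is 57.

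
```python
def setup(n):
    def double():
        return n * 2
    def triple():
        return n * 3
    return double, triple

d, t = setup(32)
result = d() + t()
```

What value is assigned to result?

Step 1: Both closures capture the same n = 32.
Step 2: d() = 32 * 2 = 64, t() = 32 * 3 = 96.
Step 3: result = 64 + 96 = 160

The answer is 160.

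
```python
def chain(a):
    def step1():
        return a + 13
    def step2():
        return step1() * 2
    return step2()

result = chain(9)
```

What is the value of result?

Step 1: chain(9) captures a = 9.
Step 2: step2() calls step1() which returns 9 + 13 = 22.
Step 3: step2() returns 22 * 2 = 44

The answer is 44.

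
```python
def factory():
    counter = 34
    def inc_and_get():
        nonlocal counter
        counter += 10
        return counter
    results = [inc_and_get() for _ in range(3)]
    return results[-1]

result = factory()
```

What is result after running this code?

Step 1: counter = 34.
Step 2: Three calls to inc_and_get(), each adding 10.
Step 3: Last value = 34 + 10 * 3 = 64

The answer is 64.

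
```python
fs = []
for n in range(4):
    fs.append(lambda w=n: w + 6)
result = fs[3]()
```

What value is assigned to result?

Step 1: Default argument w=n captures n's value at definition time.
Step 2: fs[3] was defined when n = 3, so w defaults to 3.
Step 3: result = 3 + 6 = 9 (default arg fixes the late binding issue)

The answer is 9.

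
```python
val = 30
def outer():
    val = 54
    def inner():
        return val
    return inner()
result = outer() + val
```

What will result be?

Step 1: Global val = 30. outer() shadows with val = 54.
Step 2: inner() returns enclosing val = 54. outer() = 54.
Step 3: result = 54 + global val (30) = 84

The answer is 84.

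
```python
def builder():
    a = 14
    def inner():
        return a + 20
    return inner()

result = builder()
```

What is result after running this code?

Step 1: builder() defines a = 14.
Step 2: inner() reads a = 14 from enclosing scope, returns 14 + 20 = 34.
Step 3: result = 34

The answer is 34.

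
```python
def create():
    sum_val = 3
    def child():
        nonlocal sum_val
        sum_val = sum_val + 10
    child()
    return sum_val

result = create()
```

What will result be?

Step 1: create() sets sum_val = 3.
Step 2: child() uses nonlocal to modify sum_val in create's scope: sum_val = 3 + 10 = 13.
Step 3: create() returns the modified sum_val = 13

The answer is 13.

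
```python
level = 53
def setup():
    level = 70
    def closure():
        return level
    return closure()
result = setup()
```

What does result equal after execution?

Step 1: level = 53 globally, but setup() defines level = 70 locally.
Step 2: closure() looks up level. Not in local scope, so checks enclosing scope (setup) and finds level = 70.
Step 3: result = 70

The answer is 70.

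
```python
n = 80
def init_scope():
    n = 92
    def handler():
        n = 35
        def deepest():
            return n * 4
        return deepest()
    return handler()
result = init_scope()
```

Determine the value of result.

Step 1: deepest() looks up n through LEGB: not local, finds n = 35 in enclosing handler().
Step 2: Returns 35 * 4 = 140.
Step 3: result = 140

The answer is 140.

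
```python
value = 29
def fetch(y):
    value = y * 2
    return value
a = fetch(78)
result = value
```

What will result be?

Step 1: Global value = 29.
Step 2: fetch(78) creates local value = 78 * 2 = 156.
Step 3: Global value unchanged because no global keyword. result = 29

The answer is 29.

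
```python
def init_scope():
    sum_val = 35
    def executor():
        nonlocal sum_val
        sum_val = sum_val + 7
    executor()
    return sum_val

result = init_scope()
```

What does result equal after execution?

Step 1: init_scope() sets sum_val = 35.
Step 2: executor() uses nonlocal to modify sum_val in init_scope's scope: sum_val = 35 + 7 = 42.
Step 3: init_scope() returns the modified sum_val = 42

The answer is 42.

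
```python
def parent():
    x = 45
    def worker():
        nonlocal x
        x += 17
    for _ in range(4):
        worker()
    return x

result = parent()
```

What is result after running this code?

Step 1: x = 45.
Step 2: worker() is called 4 times in a loop, each adding 17 via nonlocal.
Step 3: x = 45 + 17 * 4 = 113

The answer is 113.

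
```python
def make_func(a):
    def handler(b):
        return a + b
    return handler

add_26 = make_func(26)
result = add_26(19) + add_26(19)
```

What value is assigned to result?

Step 1: add_26 captures a = 26.
Step 2: add_26(19) = 26 + 19 = 45, called twice.
Step 3: result = 45 + 45 = 90

The answer is 90.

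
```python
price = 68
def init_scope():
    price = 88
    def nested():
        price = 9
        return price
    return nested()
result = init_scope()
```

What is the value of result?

Step 1: Three scopes define price: global (68), init_scope (88), nested (9).
Step 2: nested() has its own local price = 9, which shadows both enclosing and global.
Step 3: result = 9 (local wins in LEGB)

The answer is 9.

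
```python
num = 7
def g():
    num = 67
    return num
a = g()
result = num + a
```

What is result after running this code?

Step 1: Global num = 7. g() returns local num = 67.
Step 2: a = 67. Global num still = 7.
Step 3: result = 7 + 67 = 74

The answer is 74.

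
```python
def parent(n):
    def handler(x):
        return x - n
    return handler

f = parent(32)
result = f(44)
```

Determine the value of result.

Step 1: parent(32) creates a closure capturing n = 32.
Step 2: f(44) computes 44 - 32 = 12.
Step 3: result = 12

The answer is 12.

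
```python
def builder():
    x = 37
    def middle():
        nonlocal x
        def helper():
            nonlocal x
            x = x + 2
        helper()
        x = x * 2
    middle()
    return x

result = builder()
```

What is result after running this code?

Step 1: x = 37.
Step 2: helper() adds 2: x = 37 + 2 = 39.
Step 3: middle() doubles: x = 39 * 2 = 78.
Step 4: result = 78

The answer is 78.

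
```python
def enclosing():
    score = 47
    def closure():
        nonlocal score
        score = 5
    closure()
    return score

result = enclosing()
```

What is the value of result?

Step 1: enclosing() sets score = 47.
Step 2: closure() uses nonlocal to reassign score = 5.
Step 3: result = 5

The answer is 5.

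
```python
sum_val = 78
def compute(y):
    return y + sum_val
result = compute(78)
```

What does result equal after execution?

Step 1: sum_val = 78 is defined globally.
Step 2: compute(78) uses parameter y = 78 and looks up sum_val from global scope = 78.
Step 3: result = 78 + 78 = 156

The answer is 156.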